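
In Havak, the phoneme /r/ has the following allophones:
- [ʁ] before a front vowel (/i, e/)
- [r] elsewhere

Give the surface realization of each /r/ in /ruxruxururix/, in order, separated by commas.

Occurrence 1 (position 1): no conditioning environment matches → elsewhere allophone [r].
Occurrence 2 (position 4): no conditioning environment matches → elsewhere allophone [r].
Occurrence 3 (position 8): no conditioning environment matches → elsewhere allophone [r].
Occurrence 4 (position 10): before a front vowel (/i, e/) → [ʁ].

[r], [r], [r], [ʁ]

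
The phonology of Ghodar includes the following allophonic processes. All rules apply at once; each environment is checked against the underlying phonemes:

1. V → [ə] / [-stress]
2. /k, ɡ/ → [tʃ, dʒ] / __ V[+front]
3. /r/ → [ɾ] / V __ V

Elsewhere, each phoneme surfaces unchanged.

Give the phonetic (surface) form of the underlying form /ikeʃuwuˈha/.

/i/ meets the environment for rule 1 (in an unstressed syllable) → [ə].
Rule 2 applies to /k/ (between /i/ and /e/: before a front vowel) → [tʃ].
/e/ (between /k/ and /ʃ/) occurs in an unstressed syllable → [ə] by rule 1.
/ʃ/ (between /e/ and /u/) is unaffected → [ʃ].
/u/ (between /ʃ/ and /w/) occurs in an unstressed syllable → [ə] by rule 1.
/w/ stays [w].
/u/ — between /w/ and /h/, in an unstressed syllable — surfaces as [ə] (rule 1).
/h/ — not in any rule's target class → [h].
/a/ — word-final; rule 1 does not apply here → [a].

[ətʃəʃəwəˈha]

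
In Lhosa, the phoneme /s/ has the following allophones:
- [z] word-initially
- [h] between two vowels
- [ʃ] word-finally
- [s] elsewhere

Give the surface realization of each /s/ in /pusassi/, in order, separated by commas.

Occurrence 1 (position 3): between two vowels → [h].
Occurrence 2 (position 5): no conditioning environment matches → elsewhere allophone [s].
Occurrence 3 (position 6): no conditioning environment matches → elsewhere allophone [s].

[h], [s], [s]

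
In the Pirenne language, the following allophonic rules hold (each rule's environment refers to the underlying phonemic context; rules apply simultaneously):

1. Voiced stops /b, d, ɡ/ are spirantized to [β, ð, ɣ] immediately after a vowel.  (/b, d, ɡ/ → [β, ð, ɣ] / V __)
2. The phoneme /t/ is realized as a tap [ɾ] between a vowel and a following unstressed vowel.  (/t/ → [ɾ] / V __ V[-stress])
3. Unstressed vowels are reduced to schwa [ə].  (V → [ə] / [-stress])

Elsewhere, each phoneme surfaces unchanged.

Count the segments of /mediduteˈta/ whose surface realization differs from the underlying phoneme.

7

Segments that undergo a rule: /e/ → [ə] (rule 3); /d/ → [ð] (rule 1); /i/ → [ə] (rule 3); /d/ → [ð] (rule 1); /u/ → [ə] (rule 3); /t/ → [ɾ] (rule 2); /e/ → [ə] (rule 3).
All other segments surface unchanged.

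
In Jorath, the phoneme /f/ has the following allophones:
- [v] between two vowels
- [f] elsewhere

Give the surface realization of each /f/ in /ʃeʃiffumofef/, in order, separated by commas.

Occurrence 1 (position 5): no conditioning environment matches → elsewhere allophone [f].
Occurrence 2 (position 6): no conditioning environment matches → elsewhere allophone [f].
Occurrence 3 (position 10): between two vowels → [v].
Occurrence 4 (position 12): no conditioning environment matches → elsewhere allophone [f].

[f], [f], [v], [f]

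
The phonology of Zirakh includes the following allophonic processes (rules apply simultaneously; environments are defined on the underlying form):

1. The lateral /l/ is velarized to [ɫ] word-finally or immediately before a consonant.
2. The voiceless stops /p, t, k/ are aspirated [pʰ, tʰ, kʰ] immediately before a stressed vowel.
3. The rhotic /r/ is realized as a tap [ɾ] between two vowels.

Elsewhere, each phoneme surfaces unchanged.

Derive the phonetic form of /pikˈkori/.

/p/ (word-initial) is in the target of rule 2 but the environment (immediately before a stressed vowel) is not met → [p].
/k/ (between /i/ and /k/) fails the environment for rule 2, so it stays [k].
/k/ (between /k/ and /o/) occurs immediately before a stressed vowel → [kʰ] by rule 2.
/r/ (between /o/ and /i/) occurs between two vowels → [ɾ] by rule 3.

[pikˈkʰoɾi]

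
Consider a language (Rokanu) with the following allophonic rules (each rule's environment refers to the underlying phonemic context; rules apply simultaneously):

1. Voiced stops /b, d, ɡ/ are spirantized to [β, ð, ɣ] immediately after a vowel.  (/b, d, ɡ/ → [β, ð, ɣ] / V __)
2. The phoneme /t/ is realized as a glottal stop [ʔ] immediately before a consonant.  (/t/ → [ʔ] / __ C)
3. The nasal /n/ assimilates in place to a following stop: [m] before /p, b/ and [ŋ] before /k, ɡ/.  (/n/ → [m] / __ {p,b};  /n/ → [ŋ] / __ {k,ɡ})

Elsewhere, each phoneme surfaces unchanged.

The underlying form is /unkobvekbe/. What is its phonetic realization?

[uŋkoβvekbe]

/n/ (between /u/ and /k/): before a labial or velar stop, so rule 3 applies → [ŋ].
/b/ (between /o/ and /v/) occurs immediately after a vowel → [β] by rule 1.
/b/ (between /k/ and /e/): rule 1 targets it, but not immediately after a vowel → unchanged [b].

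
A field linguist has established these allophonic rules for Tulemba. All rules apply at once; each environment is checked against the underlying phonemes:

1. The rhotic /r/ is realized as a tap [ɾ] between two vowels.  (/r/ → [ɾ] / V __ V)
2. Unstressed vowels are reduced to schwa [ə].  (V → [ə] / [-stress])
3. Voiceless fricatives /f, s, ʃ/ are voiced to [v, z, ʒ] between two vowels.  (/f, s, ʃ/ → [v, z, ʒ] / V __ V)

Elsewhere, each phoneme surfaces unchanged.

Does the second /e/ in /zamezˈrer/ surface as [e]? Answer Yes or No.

/e/ — between /r/ and /r/; rule 2 does not apply here → [e].
The actual realization is [e], which matches [e].

Yes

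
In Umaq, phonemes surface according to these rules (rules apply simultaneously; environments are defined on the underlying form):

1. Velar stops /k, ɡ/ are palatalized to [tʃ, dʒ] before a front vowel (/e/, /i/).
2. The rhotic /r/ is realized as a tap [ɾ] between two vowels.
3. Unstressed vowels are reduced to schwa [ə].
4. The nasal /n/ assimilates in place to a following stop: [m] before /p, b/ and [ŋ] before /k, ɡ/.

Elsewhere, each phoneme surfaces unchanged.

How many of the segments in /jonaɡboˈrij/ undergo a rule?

Segments that undergo a rule: /o/ → [ə] (rule 3); /a/ → [ə] (rule 3); /o/ → [ə] (rule 3); /r/ → [ɾ] (rule 2).
All other segments surface unchanged.

4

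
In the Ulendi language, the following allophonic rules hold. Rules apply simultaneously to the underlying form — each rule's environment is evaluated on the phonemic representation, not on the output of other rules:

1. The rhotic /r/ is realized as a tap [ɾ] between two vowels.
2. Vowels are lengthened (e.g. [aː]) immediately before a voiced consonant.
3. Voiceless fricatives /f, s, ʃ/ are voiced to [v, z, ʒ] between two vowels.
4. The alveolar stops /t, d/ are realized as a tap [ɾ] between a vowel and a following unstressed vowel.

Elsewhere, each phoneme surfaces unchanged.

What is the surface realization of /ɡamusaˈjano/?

[ɡaːmuzaːˈjaːno]

/ɡ/ — not in any rule's target class → [ɡ].
/a/ (between /ɡ/ and /m/) occurs before a voiced consonant → [aː] by rule 2.
/m/ — not in any rule's target class → [m].
/u/ — between /m/ and /s/; rule 2 does not apply here → [u].
/s/ — between /u/ and /a/, between two vowels — surfaces as [z] (rule 3).
Rule 2 applies to /a/ (between /s/ and /j/: before a voiced consonant) → [aː].
/j/ stays [j].
/a/ (between /j/ and /n/): before a voiced consonant, so rule 2 applies → [aː].
/n/ stays [n].
/o/ (word-final): rule 2 targets it, but not before a voiced consonant → unchanged [o].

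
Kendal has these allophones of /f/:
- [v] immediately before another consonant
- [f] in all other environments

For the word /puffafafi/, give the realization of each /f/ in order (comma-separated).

[v], [f], [f], [f]

Occurrence 1 (position 3): immediately before another consonant → [v].
Occurrence 2 (position 4): no conditioning environment matches → elsewhere allophone [f].
Occurrence 3 (position 6): no conditioning environment matches → elsewhere allophone [f].
Occurrence 4 (position 8): no conditioning environment matches → elsewhere allophone [f].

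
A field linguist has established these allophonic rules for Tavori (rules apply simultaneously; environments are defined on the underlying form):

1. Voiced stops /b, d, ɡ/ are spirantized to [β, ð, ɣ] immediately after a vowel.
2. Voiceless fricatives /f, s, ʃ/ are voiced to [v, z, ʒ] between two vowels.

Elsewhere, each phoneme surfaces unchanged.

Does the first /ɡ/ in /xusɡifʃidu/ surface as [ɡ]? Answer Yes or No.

/ɡ/ (between /s/ and /i/) is in the target of rule 1 but the environment (immediately after a vowel) is not met → [ɡ].
The actual realization is [ɡ], which matches [ɡ].

Yes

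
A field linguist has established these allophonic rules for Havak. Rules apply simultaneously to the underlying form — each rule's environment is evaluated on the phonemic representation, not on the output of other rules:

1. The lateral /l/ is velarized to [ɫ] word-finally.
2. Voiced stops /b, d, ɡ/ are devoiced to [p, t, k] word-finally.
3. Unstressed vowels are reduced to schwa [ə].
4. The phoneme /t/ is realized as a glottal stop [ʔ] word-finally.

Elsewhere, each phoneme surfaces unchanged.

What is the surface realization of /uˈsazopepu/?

[əˈsazəpəpə]

/u/ (word-initial): in an unstressed syllable, so rule 3 applies → [ə].
/a/ (between /s/ and /z/) fails the environment for rule 3, so it stays [a].
/o/ — between /z/ and /p/, in an unstressed syllable — surfaces as [ə] (rule 3).
/e/ (between /p/ and /p/): in an unstressed syllable, so rule 3 applies → [ə].
Rule 3 applies to /u/ (word-final: in an unstressed syllable) → [ə].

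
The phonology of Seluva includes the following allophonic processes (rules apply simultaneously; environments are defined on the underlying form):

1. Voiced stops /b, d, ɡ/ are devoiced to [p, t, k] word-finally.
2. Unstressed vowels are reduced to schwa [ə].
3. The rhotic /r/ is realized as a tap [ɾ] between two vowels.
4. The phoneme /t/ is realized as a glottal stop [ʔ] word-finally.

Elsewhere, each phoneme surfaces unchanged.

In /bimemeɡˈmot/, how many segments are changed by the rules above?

Segments that undergo a rule: /i/ → [ə] (rule 2); /e/ → [ə] (rule 2); /e/ → [ə] (rule 2); /t/ → [ʔ] (rule 4).
All other segments surface unchanged.

4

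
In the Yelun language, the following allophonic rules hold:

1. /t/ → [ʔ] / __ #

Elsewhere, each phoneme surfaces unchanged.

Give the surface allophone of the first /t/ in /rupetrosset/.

[t]

/t/ (between /e/ and /r/): rule 1 targets it, but not word-finally → unchanged [t].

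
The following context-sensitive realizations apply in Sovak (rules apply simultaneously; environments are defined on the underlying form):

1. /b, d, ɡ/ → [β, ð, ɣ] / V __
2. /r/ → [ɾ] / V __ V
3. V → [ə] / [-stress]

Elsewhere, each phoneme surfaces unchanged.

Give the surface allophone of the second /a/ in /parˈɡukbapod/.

[ə]

Rule 3 applies to /a/ (between /b/ and /p/: in an unstressed syllable) → [ə].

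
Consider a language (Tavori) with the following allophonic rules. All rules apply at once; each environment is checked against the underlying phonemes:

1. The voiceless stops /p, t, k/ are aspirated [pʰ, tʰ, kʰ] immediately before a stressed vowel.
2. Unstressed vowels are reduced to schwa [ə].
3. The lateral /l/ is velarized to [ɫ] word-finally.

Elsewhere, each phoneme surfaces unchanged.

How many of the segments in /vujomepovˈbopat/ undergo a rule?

5

Segments that undergo a rule: /u/ → [ə] (rule 2); /o/ → [ə] (rule 2); /e/ → [ə] (rule 2); /o/ → [ə] (rule 2); /a/ → [ə] (rule 2).
All other segments surface unchanged.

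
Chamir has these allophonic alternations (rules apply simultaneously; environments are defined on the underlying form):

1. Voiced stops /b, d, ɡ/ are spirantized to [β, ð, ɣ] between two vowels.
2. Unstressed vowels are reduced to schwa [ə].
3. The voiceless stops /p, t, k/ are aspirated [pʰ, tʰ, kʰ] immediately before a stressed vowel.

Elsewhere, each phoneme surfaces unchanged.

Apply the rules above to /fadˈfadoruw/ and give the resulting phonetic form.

/f/ stays [f].
/a/ (between /f/ and /d/): in an unstressed syllable, so rule 2 applies → [ə].
/d/ — between /a/ and /f/; rule 1 does not apply here → [d].
/f/ (between /d/ and /a/): no rule targets it → [f].
/a/ (between /f/ and /d/): rule 2 targets it, but not in an unstressed syllable → unchanged [a].
/d/ (between /a/ and /o/): between two vowels, so rule 1 applies → [ð].
/o/ — between /d/ and /r/, in an unstressed syllable — surfaces as [ə] (rule 2).
/r/ — not in any rule's target class → [r].
/u/ — between /r/ and /w/, in an unstressed syllable — surfaces as [ə] (rule 2).
/w/ (word-final) is unaffected → [w].

[fədˈfaðərəw]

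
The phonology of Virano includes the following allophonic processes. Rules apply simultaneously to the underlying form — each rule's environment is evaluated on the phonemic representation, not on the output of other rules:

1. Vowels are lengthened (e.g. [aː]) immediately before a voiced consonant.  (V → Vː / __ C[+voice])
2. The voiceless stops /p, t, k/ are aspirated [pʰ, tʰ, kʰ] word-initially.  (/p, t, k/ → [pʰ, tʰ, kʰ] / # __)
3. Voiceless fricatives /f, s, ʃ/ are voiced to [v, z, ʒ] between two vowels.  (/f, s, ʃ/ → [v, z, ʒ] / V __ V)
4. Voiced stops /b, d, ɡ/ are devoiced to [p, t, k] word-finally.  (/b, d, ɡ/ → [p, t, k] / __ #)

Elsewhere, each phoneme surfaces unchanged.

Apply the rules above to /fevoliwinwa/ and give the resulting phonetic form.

/f/ (word-initial) is in the target of rule 3 but the environment (between two vowels) is not met → [f].
Rule 1 applies to /e/ (between /f/ and /v/: before a voiced consonant) → [eː].
/v/ stays [v].
/o/ meets the environment for rule 1 (before a voiced consonant) → [oː].
/l/ — not in any rule's target class → [l].
/i/ (between /l/ and /w/) occurs before a voiced consonant → [iː] by rule 1.
/w/ (between /i/ and /i/): no rule targets it → [w].
/i/ (between /w/ and /n/) occurs before a voiced consonant → [iː] by rule 1.
/n/ stays [n].
/w/ (between /n/ and /a/): no rule targets it → [w].
/a/ (word-final): rule 1 targets it, but not before a voiced consonant → unchanged [a].

[feːvoːliːwiːnwa]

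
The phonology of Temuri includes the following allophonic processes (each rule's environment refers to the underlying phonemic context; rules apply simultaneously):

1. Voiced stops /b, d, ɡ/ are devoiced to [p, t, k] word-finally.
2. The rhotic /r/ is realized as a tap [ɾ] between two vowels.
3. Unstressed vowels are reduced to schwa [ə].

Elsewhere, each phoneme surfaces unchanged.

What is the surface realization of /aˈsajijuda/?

[əˈsajəjədə]

/a/ (word-initial) occurs in an unstressed syllable → [ə] by rule 3.
/a/ (between /s/ and /j/): rule 3 targets it, but not in an unstressed syllable → unchanged [a].
/i/ — between /j/ and /j/, in an unstressed syllable — surfaces as [ə] (rule 3).
/u/ (between /j/ and /d/) occurs in an unstressed syllable → [ə] by rule 3.
/d/ (between /u/ and /a/) fails the environment for rule 1, so it stays [d].
/a/ (word-final): in an unstressed syllable, so rule 3 applies → [ə].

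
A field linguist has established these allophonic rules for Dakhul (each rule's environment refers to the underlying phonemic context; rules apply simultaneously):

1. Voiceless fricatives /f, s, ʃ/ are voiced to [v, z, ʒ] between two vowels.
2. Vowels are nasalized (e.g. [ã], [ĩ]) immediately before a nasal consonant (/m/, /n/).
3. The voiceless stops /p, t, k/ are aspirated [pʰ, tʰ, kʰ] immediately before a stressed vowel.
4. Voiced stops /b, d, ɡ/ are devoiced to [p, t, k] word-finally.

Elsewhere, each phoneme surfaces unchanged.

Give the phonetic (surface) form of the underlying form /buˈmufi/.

[bũˈmuvi]

/b/ (word-initial) fails the environment for rule 4, so it stays [b].
/u/ meets the environment for rule 2 (before a nasal consonant) → [ũ].
/m/ (between /u/ and /u/) is unaffected → [m].
/u/ (between /m/ and /f/) fails the environment for rule 2, so it stays [u].
/f/ (between /u/ and /i/) occurs between two vowels → [v] by rule 1.
/i/ — word-final; rule 2 does not apply here → [i].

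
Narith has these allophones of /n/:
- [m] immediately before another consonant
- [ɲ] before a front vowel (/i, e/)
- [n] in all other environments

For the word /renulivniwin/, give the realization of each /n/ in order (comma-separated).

Occurrence 1 (position 3): no conditioning environment matches → elsewhere allophone [n].
Occurrence 2 (position 8): before a front vowel (/i, e/) → [ɲ].
Occurrence 3 (position 12): no conditioning environment matches → elsewhere allophone [n].

[n], [ɲ], [n]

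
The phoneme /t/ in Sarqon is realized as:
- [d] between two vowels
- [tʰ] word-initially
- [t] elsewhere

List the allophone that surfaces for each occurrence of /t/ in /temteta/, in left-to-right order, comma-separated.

Occurrence 1 (position 1): word-initially → [tʰ].
Occurrence 2 (position 4): no conditioning environment matches → elsewhere allophone [t].
Occurrence 3 (position 6): between two vowels → [d].

[tʰ], [t], [d]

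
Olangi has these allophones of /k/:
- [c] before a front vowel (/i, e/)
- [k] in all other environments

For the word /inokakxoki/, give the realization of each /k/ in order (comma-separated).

[k], [k], [c]

Occurrence 1 (position 4): no conditioning environment matches → elsewhere allophone [k].
Occurrence 2 (position 6): no conditioning environment matches → elsewhere allophone [k].
Occurrence 3 (position 9): before a front vowel → [c].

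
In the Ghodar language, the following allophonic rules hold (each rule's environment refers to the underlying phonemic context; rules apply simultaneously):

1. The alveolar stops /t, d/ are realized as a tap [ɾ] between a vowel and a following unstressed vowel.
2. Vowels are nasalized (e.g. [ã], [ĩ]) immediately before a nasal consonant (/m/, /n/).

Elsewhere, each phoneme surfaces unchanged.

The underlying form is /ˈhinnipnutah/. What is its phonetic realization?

[ˈhĩnnipnuɾah]

/h/ (word-initial) is unaffected → [h].
/i/ — between /h/ and /n/, before a nasal consonant — surfaces as [ĩ] (rule 2).
/n/ — not in any rule's target class → [n].
/n/ — not in any rule's target class → [n].
/i/ (between /n/ and /p/) fails the environment for rule 2, so it stays [i].
/p/ (between /i/ and /n/): no rule targets it → [p].
/n/ (between /p/ and /u/): no rule targets it → [n].
/u/ — between /n/ and /t/; rule 2 does not apply here → [u].
/t/ (between /u/ and /a/): between a vowel and a following unstressed vowel, so rule 1 applies → [ɾ].
/a/ — between /t/ and /h/; rule 2 does not apply here → [a].
/h/ stays [h].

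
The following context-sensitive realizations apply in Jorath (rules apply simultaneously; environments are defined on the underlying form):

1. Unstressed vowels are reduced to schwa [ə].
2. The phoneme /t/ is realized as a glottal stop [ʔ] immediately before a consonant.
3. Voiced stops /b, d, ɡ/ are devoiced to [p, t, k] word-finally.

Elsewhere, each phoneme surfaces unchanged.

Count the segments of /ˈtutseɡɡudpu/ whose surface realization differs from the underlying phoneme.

Segments that undergo a rule: /t/ → [ʔ] (rule 2); /e/ → [ə] (rule 1); /u/ → [ə] (rule 1); /u/ → [ə] (rule 1).
All other segments surface unchanged.

4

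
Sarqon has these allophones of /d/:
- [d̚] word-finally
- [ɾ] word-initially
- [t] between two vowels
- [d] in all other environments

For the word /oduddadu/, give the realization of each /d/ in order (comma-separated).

Occurrence 1 (position 2): between two vowels → [t].
Occurrence 2 (position 4): no conditioning environment matches → elsewhere allophone [d].
Occurrence 3 (position 5): no conditioning environment matches → elsewhere allophone [d].
Occurrence 4 (position 7): between two vowels → [t].

[t], [d], [d], [t]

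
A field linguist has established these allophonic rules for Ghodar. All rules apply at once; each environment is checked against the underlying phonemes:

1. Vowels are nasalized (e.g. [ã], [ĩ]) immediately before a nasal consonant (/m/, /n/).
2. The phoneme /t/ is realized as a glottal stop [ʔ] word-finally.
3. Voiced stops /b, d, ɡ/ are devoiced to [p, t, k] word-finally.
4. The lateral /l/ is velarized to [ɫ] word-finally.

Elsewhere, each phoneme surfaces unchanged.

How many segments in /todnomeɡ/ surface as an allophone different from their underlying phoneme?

2

Segments that undergo a rule: /o/ → [õ] (rule 1); /ɡ/ → [k] (rule 3).
All other segments surface unchanged.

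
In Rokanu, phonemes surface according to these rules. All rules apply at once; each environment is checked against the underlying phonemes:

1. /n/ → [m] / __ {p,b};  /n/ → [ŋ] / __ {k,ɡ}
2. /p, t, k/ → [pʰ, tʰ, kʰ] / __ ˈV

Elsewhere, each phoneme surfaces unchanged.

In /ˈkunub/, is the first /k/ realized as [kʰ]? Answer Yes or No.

/k/ (word-initial): immediately before a stressed vowel, so rule 2 applies → [kʰ].
The actual realization is [kʰ], which matches [kʰ].

Yes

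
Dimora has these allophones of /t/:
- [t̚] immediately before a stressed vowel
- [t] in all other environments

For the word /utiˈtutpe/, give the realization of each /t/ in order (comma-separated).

[t], [t̚], [t]

Occurrence 1 (position 2): no conditioning environment matches → elsewhere allophone [t].
Occurrence 2 (position 4): immediately before a stressed vowel → [t̚].
Occurrence 3 (position 6): no conditioning environment matches → elsewhere allophone [t].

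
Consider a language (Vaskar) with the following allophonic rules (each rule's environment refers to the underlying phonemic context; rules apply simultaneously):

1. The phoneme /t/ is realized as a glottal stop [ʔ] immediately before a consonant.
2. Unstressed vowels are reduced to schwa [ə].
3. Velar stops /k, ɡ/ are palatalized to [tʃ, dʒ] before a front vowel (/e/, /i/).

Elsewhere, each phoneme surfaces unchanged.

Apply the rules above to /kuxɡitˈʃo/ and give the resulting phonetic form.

/k/ (word-initial) is in the target of rule 3 but the environment (before a front vowel) is not met → [k].
Rule 2 applies to /u/ (between /k/ and /x/: in an unstressed syllable) → [ə].
Rule 3 applies to /ɡ/ (between /x/ and /i/: before a front vowel) → [dʒ].
Rule 2 applies to /i/ (between /ɡ/ and /t/: in an unstressed syllable) → [ə].
Rule 1 applies to /t/ (between /i/ and /ʃ/: immediately before a consonant) → [ʔ].
/o/ — word-final; rule 2 does not apply here → [o].

[kəxdʒəʔˈʃo]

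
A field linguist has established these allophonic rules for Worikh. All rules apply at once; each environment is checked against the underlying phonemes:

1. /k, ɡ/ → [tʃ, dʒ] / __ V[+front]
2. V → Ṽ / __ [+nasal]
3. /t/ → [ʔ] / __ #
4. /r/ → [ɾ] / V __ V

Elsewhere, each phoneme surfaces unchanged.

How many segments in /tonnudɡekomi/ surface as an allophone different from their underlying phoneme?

Segments that undergo a rule: /o/ → [õ] (rule 2); /ɡ/ → [dʒ] (rule 1); /o/ → [õ] (rule 2).
All other segments surface unchanged.

3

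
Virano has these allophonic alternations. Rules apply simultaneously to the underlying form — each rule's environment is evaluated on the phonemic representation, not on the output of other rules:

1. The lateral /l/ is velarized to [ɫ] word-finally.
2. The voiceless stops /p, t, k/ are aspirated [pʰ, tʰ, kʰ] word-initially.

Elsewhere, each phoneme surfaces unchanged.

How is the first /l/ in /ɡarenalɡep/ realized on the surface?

/l/ — between /a/ and /ɡ/; rule 1 does not apply here → [l].

[l]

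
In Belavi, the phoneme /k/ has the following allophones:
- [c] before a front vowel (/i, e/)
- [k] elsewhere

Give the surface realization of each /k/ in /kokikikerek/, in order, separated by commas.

Occurrence 1 (position 1): no conditioning environment matches → elsewhere allophone [k].
Occurrence 2 (position 3): before a front vowel → [c].
Occurrence 3 (position 5): before a front vowel → [c].
Occurrence 4 (position 7): before a front vowel → [c].
Occurrence 5 (position 11): no conditioning environment matches → elsewhere allophone [k].

[k], [c], [c], [c], [k]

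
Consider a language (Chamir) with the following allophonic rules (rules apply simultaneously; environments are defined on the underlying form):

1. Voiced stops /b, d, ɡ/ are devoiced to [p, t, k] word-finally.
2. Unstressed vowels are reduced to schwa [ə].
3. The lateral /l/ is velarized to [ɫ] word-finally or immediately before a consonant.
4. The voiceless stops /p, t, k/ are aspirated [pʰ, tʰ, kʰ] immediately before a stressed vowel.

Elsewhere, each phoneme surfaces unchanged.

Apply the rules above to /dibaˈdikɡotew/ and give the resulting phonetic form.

[dəbəˈdikɡətəw]

/d/ (word-initial) is in the target of rule 1 but the environment (word-finally) is not met → [d].
/i/ meets the environment for rule 2 (in an unstressed syllable) → [ə].
/b/ — between /i/ and /a/; rule 1 does not apply here → [b].
Rule 2 applies to /a/ (between /b/ and /d/: in an unstressed syllable) → [ə].
/d/ (between /a/ and /i/) is in the target of rule 1 but the environment (word-finally) is not met → [d].
/i/ (between /d/ and /k/): rule 2 targets it, but not in an unstressed syllable → unchanged [i].
/k/ — between /i/ and /ɡ/; rule 4 does not apply here → [k].
/ɡ/ — between /k/ and /o/; rule 1 does not apply here → [ɡ].
/o/ meets the environment for rule 2 (in an unstressed syllable) → [ə].
/t/ — between /o/ and /e/; rule 4 does not apply here → [t].
Rule 2 applies to /e/ (between /t/ and /w/: in an unstressed syllable) → [ə].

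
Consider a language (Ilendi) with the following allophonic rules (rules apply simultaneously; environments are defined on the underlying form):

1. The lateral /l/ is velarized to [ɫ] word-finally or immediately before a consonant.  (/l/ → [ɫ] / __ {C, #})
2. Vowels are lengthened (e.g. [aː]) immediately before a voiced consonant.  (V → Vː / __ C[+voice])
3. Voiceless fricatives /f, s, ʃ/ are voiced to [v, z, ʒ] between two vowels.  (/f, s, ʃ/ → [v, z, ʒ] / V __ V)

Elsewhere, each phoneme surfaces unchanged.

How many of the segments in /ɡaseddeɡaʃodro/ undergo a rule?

Segments that undergo a rule: /s/ → [z] (rule 3); /e/ → [eː] (rule 2); /e/ → [eː] (rule 2); /ʃ/ → [ʒ] (rule 3); /o/ → [oː] (rule 2).
All other segments surface unchanged.

5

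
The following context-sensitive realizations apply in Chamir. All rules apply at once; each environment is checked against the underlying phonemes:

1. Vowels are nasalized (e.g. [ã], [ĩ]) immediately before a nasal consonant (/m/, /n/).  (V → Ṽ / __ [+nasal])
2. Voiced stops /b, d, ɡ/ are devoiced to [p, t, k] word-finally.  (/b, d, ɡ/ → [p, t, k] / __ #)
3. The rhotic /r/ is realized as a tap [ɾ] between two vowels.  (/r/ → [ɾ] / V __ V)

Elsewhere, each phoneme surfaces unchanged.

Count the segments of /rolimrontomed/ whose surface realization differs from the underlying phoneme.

Segments that undergo a rule: /i/ → [ĩ] (rule 1); /o/ → [õ] (rule 1); /o/ → [õ] (rule 1); /d/ → [t] (rule 2).
All other segments surface unchanged.

4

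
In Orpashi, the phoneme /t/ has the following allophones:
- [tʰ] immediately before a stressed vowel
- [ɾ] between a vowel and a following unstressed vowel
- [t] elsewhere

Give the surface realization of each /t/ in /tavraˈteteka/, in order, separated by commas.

[t], [tʰ], [ɾ]

Occurrence 1 (position 1): no conditioning environment matches → elsewhere allophone [t].
Occurrence 2 (position 6): immediately before a stressed vowel → [tʰ].
Occurrence 3 (position 8): between a vowel and an unstressed vowel → [ɾ].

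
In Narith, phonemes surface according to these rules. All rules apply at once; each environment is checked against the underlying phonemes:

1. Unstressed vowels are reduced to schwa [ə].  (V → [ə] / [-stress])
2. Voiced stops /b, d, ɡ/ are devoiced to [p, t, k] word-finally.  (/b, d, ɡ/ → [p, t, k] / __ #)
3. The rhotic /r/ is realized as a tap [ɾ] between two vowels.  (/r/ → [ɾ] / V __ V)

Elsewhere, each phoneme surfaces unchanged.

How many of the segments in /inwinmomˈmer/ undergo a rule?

3

Segments that undergo a rule: /i/ → [ə] (rule 1); /i/ → [ə] (rule 1); /o/ → [ə] (rule 1).
All other segments surface unchanged.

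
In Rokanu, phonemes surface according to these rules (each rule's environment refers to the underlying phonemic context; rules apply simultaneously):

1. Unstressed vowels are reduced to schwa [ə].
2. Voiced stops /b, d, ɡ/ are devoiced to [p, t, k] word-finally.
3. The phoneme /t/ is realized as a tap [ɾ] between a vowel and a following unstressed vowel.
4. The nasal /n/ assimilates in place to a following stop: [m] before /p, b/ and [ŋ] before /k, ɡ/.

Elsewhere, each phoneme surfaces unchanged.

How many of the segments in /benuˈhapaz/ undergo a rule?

3

Segments that undergo a rule: /e/ → [ə] (rule 1); /u/ → [ə] (rule 1); /a/ → [ə] (rule 1).
All other segments surface unchanged.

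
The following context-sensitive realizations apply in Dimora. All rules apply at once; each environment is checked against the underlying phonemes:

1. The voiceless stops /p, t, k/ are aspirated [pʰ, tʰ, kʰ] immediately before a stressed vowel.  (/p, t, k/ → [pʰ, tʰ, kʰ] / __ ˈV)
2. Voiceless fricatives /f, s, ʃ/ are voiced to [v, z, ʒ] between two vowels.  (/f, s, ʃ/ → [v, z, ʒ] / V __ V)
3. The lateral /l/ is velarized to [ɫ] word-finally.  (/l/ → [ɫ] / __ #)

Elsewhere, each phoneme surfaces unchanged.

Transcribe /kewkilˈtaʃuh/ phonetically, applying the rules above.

/k/ — word-initial; rule 1 does not apply here → [k].
/e/ (between /k/ and /w/) is unaffected → [e].
/w/ — not in any rule's target class → [w].
/k/ (between /w/ and /i/): rule 1 targets it, but not immediately before a stressed vowel → unchanged [k].
/i/ (between /k/ and /l/) is unaffected → [i].
/l/ (between /i/ and /t/) fails the environment for rule 3, so it stays [l].
/t/ — between /l/ and /a/, immediately before a stressed vowel — surfaces as [tʰ] (rule 1).
/a/ (between /t/ and /ʃ/) is unaffected → [a].
Rule 2 applies to /ʃ/ (between /a/ and /u/: between two vowels) → [ʒ].
/u/ (between /ʃ/ and /h/): no rule targets it → [u].
/h/ (word-final): no rule targets it → [h].

[kewkilˈtʰaʒuh]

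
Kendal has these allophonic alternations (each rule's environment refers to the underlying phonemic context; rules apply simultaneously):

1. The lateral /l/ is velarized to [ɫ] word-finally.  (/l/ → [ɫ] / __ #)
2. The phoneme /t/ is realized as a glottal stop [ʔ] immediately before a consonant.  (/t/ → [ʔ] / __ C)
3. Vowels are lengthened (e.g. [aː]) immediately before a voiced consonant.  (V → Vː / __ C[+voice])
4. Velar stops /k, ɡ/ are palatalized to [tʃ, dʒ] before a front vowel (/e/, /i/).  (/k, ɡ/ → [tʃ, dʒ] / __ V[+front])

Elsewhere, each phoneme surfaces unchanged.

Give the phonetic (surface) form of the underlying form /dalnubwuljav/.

[daːlnuːbwuːljaːv]

/d/ stays [d].
/a/ (between /d/ and /l/) occurs before a voiced consonant → [aː] by rule 3.
/l/ (between /a/ and /n/) fails the environment for rule 1, so it stays [l].
/n/ (between /l/ and /u/) is unaffected → [n].
/u/ meets the environment for rule 3 (before a voiced consonant) → [uː].
/b/ — not in any rule's target class → [b].
/w/ (between /b/ and /u/): no rule targets it → [w].
/u/ (between /w/ and /l/) occurs before a voiced consonant → [uː] by rule 3.
/l/ (between /u/ and /j/) fails the environment for rule 1, so it stays [l].
/j/ (between /l/ and /a/) is unaffected → [j].
Rule 3 applies to /a/ (between /j/ and /v/: before a voiced consonant) → [aː].
/v/ — not in any rule's target class → [v].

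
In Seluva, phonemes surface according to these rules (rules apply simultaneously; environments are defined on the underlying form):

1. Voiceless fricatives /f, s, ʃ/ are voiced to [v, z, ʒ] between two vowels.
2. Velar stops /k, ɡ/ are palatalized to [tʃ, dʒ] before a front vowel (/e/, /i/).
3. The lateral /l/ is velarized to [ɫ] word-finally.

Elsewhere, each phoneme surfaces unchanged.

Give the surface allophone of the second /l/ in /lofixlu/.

/l/ — between /x/ and /u/; rule 3 does not apply here → [l].

[l]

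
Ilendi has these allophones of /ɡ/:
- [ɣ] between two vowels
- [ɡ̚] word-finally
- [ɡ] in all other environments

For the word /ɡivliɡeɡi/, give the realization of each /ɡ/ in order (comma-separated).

[ɡ], [ɣ], [ɣ]

Occurrence 1 (position 1): no conditioning environment matches → elsewhere allophone [ɡ].
Occurrence 2 (position 6): between two vowels → [ɣ].
Occurrence 3 (position 8): between two vowels → [ɣ].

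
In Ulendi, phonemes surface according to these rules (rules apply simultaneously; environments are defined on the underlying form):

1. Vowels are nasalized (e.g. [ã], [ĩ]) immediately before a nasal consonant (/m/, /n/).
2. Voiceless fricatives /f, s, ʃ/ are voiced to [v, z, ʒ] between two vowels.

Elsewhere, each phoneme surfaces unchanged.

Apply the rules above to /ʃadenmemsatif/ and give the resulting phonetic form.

/ʃ/ (word-initial) is in the target of rule 2 but the environment (between two vowels) is not met → [ʃ].
/a/ (between /ʃ/ and /d/) is in the target of rule 1 but the environment (before a nasal consonant) is not met → [a].
/d/ — not in any rule's target class → [d].
/e/ (between /d/ and /n/) occurs before a nasal consonant → [ẽ] by rule 1.
/n/ stays [n].
/m/ — not in any rule's target class → [m].
/e/ (between /m/ and /m/) occurs before a nasal consonant → [ẽ] by rule 1.
/m/ (between /e/ and /s/): no rule targets it → [m].
/s/ (between /m/ and /a/) fails the environment for rule 2, so it stays [s].
/a/ — between /s/ and /t/; rule 1 does not apply here → [a].
/t/ stays [t].
/i/ — between /t/ and /f/; rule 1 does not apply here → [i].
/f/ (word-final) is in the target of rule 2 but the environment (between two vowels) is not met → [f].

[ʃadẽnmẽmsatif]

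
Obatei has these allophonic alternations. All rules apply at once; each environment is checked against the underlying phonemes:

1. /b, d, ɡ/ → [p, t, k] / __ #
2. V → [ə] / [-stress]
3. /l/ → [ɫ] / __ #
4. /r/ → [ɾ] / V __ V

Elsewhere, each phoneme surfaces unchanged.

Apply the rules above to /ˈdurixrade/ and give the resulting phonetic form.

/d/ (word-initial): rule 1 targets it, but not word-finally → unchanged [d].
/u/ (between /d/ and /r/) fails the environment for rule 2, so it stays [u].
/r/ (between /u/ and /i/): between two vowels, so rule 4 applies → [ɾ].
/i/ (between /r/ and /x/) occurs in an unstressed syllable → [ə] by rule 2.
/x/ (between /i/ and /r/): no rule targets it → [x].
/r/ (between /x/ and /a/): rule 4 targets it, but not between two vowels → unchanged [r].
/a/ (between /r/ and /d/) occurs in an unstressed syllable → [ə] by rule 2.
/d/ (between /a/ and /e/): rule 1 targets it, but not word-finally → unchanged [d].
/e/ (word-final) occurs in an unstressed syllable → [ə] by rule 2.

[ˈduɾəxrədə]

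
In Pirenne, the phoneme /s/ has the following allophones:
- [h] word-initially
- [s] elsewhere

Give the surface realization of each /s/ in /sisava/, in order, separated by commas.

[h], [s]

Occurrence 1 (position 1): word-initially → [h].
Occurrence 2 (position 3): no conditioning environment matches → elsewhere allophone [s].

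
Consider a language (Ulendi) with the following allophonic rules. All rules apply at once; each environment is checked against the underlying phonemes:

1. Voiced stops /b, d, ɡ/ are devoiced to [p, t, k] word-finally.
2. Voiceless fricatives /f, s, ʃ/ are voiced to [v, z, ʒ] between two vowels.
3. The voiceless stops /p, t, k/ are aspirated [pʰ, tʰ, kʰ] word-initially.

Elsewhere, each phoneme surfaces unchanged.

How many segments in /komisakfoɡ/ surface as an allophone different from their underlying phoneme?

Segments that undergo a rule: /k/ → [kʰ] (rule 3); /s/ → [z] (rule 2); /ɡ/ → [k] (rule 1).
All other segments surface unchanged.

3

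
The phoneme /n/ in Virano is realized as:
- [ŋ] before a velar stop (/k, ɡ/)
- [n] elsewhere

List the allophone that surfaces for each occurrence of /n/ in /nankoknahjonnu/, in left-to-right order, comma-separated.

Occurrence 1 (position 1): no conditioning environment matches → elsewhere allophone [n].
Occurrence 2 (position 3): before a velar stop → [ŋ].
Occurrence 3 (position 7): no conditioning environment matches → elsewhere allophone [n].
Occurrence 4 (position 12): no conditioning environment matches → elsewhere allophone [n].
Occurrence 5 (position 13): no conditioning environment matches → elsewhere allophone [n].

[n], [ŋ], [n], [n], [n]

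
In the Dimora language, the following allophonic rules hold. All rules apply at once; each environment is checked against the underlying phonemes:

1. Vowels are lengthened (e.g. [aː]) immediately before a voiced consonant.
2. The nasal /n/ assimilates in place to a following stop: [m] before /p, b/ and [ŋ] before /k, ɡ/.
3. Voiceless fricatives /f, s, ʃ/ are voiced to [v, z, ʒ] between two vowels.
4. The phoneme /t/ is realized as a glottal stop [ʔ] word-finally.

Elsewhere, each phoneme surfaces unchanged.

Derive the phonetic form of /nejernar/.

/n/ (word-initial) fails the environment for rule 2, so it stays [n].
Rule 1 applies to /e/ (between /n/ and /j/: before a voiced consonant) → [eː].
/j/ stays [j].
/e/ — between /j/ and /r/, before a voiced consonant — surfaces as [eː] (rule 1).
/r/ (between /e/ and /n/): no rule targets it → [r].
/n/ (between /r/ and /a/): rule 2 targets it, but not before a labial or velar stop → unchanged [n].
/a/ (between /n/ and /r/) occurs before a voiced consonant → [aː] by rule 1.
/r/ (word-final) is unaffected → [r].

[neːjeːrnaːr]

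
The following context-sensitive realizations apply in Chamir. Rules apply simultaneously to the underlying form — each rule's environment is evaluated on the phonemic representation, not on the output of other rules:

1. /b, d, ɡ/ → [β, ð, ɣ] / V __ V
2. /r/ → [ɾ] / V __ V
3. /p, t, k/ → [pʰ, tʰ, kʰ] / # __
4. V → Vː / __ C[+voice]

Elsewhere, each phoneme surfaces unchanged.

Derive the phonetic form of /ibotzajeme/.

[iːβotzaːjeːme]

Rule 4 applies to /i/ (word-initial: before a voiced consonant) → [iː].
/b/ (between /i/ and /o/) occurs between two vowels → [β] by rule 1.
/o/ — between /b/ and /t/; rule 4 does not apply here → [o].
/t/ (between /o/ and /z/) fails the environment for rule 3, so it stays [t].
/z/ — not in any rule's target class → [z].
/a/ — between /z/ and /j/, before a voiced consonant — surfaces as [aː] (rule 4).
/j/ (between /a/ and /e/) is unaffected → [j].
/e/ meets the environment for rule 4 (before a voiced consonant) → [eː].
/m/ stays [m].
/e/ (word-final): rule 4 targets it, but not before a voiced consonant → unchanged [e].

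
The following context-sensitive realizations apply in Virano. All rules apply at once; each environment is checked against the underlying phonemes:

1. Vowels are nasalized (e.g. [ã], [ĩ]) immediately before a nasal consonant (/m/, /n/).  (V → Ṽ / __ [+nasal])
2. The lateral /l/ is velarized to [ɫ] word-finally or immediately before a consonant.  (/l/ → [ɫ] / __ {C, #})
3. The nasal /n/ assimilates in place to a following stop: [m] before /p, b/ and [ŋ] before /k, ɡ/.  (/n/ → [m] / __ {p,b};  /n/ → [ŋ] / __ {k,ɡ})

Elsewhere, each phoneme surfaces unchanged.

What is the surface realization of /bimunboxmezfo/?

/b/ — not in any rule's target class → [b].
Rule 1 applies to /i/ (between /b/ and /m/: before a nasal consonant) → [ĩ].
/m/ (between /i/ and /u/): no rule targets it → [m].
Rule 1 applies to /u/ (between /m/ and /n/: before a nasal consonant) → [ũ].
Rule 3 applies to /n/ (between /u/ and /b/: before a labial or velar stop) → [m].
/b/ — not in any rule's target class → [b].
/o/ (between /b/ and /x/): rule 1 targets it, but not before a nasal consonant → unchanged [o].
/x/ — not in any rule's target class → [x].
/m/ stays [m].
/e/ (between /m/ and /z/) fails the environment for rule 1, so it stays [e].
/z/ stays [z].
/f/ — not in any rule's target class → [f].
/o/ (word-final) is in the target of rule 1 but the environment (before a nasal consonant) is not met → [o].

[bĩmũmboxmezfo]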